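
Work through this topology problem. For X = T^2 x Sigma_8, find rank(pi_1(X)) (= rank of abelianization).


pi_1(A x B) = pi_1(A) x pi_1(B); rank of abelianization = b_1.
b_1(T^2) = 2, b_1(Sigma_8) = 2*8 = 16.
b_1(product) = 2 + 16 = 18

18


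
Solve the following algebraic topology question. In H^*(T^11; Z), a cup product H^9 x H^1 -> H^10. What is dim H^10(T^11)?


Cup product: H^p x H^q -> H^{p+q}; here p+q = 9+1 = 10.
rank H^k(T^n) = C(n,k).
C(11,10) = 11

11


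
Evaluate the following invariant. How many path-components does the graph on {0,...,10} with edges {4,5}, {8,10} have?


Run DFS/union-find over 11 vertices.
V = 11, E = 2.
Number of components = 9

9


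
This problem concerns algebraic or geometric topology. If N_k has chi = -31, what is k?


chi = 2 - k for closed non-orientable surfaces with k crosscaps.
-31 = 2 - k
k = 2 - (-31) = 33

33


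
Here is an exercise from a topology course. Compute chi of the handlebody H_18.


A genus-g handlebody deformation retracts to a wedge of g circles.
chi(vee_g S^1) = 1 - g.
chi(H_18) = 1 - 18 = -17

-17


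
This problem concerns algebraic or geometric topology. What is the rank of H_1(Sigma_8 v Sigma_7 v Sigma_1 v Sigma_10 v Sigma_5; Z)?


For a wedge X v Y: reduced H_k(X v Y) = H_k(X) + H_k(Y).
Each Sigma_g contributes b_1 = 2g.
b_1 = 16 + 14 + 2 + 20 + 10 = 62

62


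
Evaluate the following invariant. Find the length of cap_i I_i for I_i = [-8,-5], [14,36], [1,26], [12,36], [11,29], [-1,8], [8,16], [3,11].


Intersection = [max(a_i), min(b_i)] = [14, -5].
Since 14 > -5, the intersection is empty.
Length = 0

0


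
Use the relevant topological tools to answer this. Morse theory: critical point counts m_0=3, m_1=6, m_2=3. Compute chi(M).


Morse theory: chi(M) = sum_k (-1)^k m_k where m_k = #(index-k critical points).
= (3) + (-6) + (3) = 0

0


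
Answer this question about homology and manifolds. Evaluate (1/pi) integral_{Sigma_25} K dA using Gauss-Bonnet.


Gauss-Bonnet: integral K dA = 2*pi*chi(M).
chi(Sigma_25) = 2 - 2*25 = -48.
(integral K dA)/pi = 2*chi = 2*(-48) = -96

-96


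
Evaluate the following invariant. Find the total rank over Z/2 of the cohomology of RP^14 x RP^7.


dim H^*(RP^n; Z/2) = n+1 (one Z/2 in each degree 0..n).
Total Betti number is multiplicative.
Total = (14+1) * (7+1) = 15 * 8 = 120

120


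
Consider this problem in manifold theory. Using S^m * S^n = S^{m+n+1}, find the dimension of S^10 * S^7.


Join of spheres: S^m * S^n = S^{m+n+1}.
dim = 10 + 7 + 1 = 18

18


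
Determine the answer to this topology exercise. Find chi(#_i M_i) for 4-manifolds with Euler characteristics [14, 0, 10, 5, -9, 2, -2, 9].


For n-manifolds: chi(A#B) = chi(A) + chi(B) - chi(S^4).
chi(S^4) = 1 + (-1)^4 = 2.
chi(#) = (sum chi_i) - (8-1)*chi(S^4) = 29 - 7*2 = 15

15


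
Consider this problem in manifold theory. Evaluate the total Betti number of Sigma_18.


For Sigma_18: b_0 = 1, b_1 = 2g = 36, b_2 = 1.
Total = 1 + 36 + 1 = 38

38


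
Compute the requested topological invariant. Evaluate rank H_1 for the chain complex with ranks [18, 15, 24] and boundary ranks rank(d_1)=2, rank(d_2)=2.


rank H_k = rank(ker d_k) - rank(im d_{k+1}).
rank(ker d_1) = rank(C_1) - rank(d_1) = 15 - 2 = 13.
rank(im d_{1+1}) = 2.
rank H_1 = 13 - 2 = 11

11


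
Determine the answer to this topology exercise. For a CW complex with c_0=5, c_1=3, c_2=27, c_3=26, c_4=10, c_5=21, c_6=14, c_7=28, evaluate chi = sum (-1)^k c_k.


chi = sum_k (-1)^k c_k.
= (-1)^0*5 + (-1)^1*3 + (-1)^2*27 + (-1)^3*26 + (-1)^4*10 + (-1)^5*21 + (-1)^6*14 + (-1)^7*28
= (5) + (-3) + (27) + (-26) + (10) + (-21) + (14) + (-28)
= -22

-22


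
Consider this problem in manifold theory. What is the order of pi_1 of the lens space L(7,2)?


pi_1(L(p,q)) = Z/pZ for any q coprime to p.
|pi_1(L(7,2))| = 7

7


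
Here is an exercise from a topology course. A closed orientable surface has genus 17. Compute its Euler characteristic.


For a closed orientable surface of genus g: chi = 2 - 2g.
Here g = 17.
chi = 2 - 2*17 = 2 - 34 = -32

-32


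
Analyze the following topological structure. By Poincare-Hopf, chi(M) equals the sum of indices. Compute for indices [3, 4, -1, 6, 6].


Poincare-Hopf: chi(M) = sum of indices of zeros.
chi = (3) + (4) + (-1) + (6) + (6) = 18

18


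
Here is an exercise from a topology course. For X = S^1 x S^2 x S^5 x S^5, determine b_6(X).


Each S^d has Poincare polynomial 1 + t^d.
The product S^1 x S^2 x S^5 x S^5 has Poincare polynomial prod(1+t^d_i).
Expanding: b_0=1, b_1=1, b_2=1, b_3=1, b_5=2, b_6=2, b_7=2, b_8=2, b_10=1, b_11=1, b_12=1, b_13=1.
b_6 = 2

2


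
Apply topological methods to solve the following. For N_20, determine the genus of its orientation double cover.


chi(N_20) = 2 - 20 = -18.
Double cover: chi(Sigma_g) = 2 * chi(N_20) = 2*(-18) = -36.
2 - 2g = -36, so g = (2 - (-36))/2 = 38/2 = 19

19


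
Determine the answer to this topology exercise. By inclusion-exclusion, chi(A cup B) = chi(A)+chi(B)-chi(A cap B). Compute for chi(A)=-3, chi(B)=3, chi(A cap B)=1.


chi(A cup B) = chi(A) + chi(B) - chi(A cap B)
= -3 + (3) - (1)
= -1

-1


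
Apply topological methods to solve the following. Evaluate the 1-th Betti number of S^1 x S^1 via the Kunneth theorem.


Each S^d has Poincare polynomial 1 + t^d.
The product S^1 x S^1 has Poincare polynomial prod(1+t^d_i).
Expanding: b_0=1, b_1=2, b_2=1.
b_1 = 2

2


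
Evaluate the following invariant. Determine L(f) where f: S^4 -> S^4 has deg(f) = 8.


On S^4: L(f) = tr(f_0*) + (-1)^4 tr(f_4*) = 1 + (-1)^4 * deg(f).
L(f) = 1 + (-1)^4 * 8 = 1 + 8 = 9

9


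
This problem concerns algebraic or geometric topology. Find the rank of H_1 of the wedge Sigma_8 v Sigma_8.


For a wedge: H_1(A v B) = H_1(A) + H_1(B).
b_1(Sigma_8) = 16, b_1(Sigma_8) = 16.
b_1 = 16 + 16 = 32

32


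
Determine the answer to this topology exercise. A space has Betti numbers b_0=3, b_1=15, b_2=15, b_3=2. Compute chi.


chi = sum_k (-1)^k b_k.
= (3) + (-15) + (15) + (-2)
= 1

1


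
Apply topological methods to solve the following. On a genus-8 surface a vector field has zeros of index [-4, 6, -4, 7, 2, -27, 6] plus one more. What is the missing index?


Poincare-Hopf: sum of indices = chi(M).
chi(Sigma_8) = 2 - 2*8 = -14.
Sum of known indices = -14.
x = chi - (sum known) = -14 - (-14) = 0

0


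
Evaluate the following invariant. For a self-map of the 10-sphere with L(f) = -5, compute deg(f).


L(f) = 1 + (-1)^10 deg(f) on S^10.
-5 = 1 + (-1)^10 * deg(f)
(-1)^10 * deg(f) = -6
deg(f) = -6

-6


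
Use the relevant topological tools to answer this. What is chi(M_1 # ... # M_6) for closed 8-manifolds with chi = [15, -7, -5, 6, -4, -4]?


For n-manifolds: chi(A#B) = chi(A) + chi(B) - chi(S^8).
chi(S^8) = 1 + (-1)^8 = 2.
chi(#) = (sum chi_i) - (6-1)*chi(S^8) = 1 - 5*2 = -9

-9


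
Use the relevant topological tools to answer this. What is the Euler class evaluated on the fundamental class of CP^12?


For any closed oriented manifold, <e(TM),[M]> = chi(M).
chi(CP^12) = 12+1 = 13

13


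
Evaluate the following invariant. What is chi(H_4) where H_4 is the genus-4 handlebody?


A genus-g handlebody deformation retracts to a wedge of g circles.
chi(vee_g S^1) = 1 - g.
chi(H_4) = 1 - 4 = -3

-3


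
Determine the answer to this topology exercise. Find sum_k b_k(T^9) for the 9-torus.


b_k(T^9) = C(9,k), so the sum over k is sum_k C(9,k) = 2^9.
Total = 2^9 = 512

512


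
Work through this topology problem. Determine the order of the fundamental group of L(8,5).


pi_1(L(p,q)) = Z/pZ for any q coprime to p.
|pi_1(L(8,5))| = 8

8


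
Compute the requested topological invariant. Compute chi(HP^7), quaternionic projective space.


HP^7 has one cell in each dimension 0, 4, ..., 4*7 (7+1 cells, all even-dim).
chi = 7 + 1 = 8

8


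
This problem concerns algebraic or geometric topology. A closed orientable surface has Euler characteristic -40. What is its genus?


chi = 2 - 2g for closed orientable surfaces.
-40 = 2 - 2g
2g = 2 - (-40) = 42
g = 21

21


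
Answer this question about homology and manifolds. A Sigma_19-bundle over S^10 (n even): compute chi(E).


chi(S^10) = 2 (n even), chi(Sigma_19) = 2 - 2*19 = -36.
chi(E) = 2 * (-36) = -72

-72


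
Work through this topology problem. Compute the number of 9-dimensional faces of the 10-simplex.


Delta^10 has 10+1 vertices. A 9-face is a choice of 9+1 vertices.
f_9 = C(10+1, 9+1) = C(11,10) = 11

11


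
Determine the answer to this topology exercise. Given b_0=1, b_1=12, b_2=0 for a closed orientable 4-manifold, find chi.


By Poincare duality b_k = b_{4-k}, so full Betti numbers: b_0=1, b_1=12, b_2=0, b_3=12, b_4=1.
chi = sum (-1)^k b_k = -22

-22


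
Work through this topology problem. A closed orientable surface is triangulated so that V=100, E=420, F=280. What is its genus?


chi = V - E + F = 100 - 420 + 280 = -40
For orientable closed surface: chi = 2 - 2g, so g = (2 - chi)/2.
g = (2 - (-40)) / 2 = 42 / 2 = 21

21


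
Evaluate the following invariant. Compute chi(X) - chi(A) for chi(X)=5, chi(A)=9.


Relative Euler characteristic: chi(X, A) = chi(X) - chi(A).
= 5 - (9) = -4

-4


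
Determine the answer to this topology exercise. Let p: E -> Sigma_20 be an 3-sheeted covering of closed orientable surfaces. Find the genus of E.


For an n-sheeted cover: chi(E) = n * chi(B).
chi(Sigma_20) = 2 - 2*20 = -38.
chi(E) = 3 * (-38) = -114.
genus(E) = (2 - chi(E))/2 = (2 - (-114))/2 = 116/2 = 58

58


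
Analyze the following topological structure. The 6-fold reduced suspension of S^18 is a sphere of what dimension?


Each suspension raises dimension by 1: Sigma S^n = S^{n+1}.
Sigma^6 S^18 = S^{18+6} = S^24

24


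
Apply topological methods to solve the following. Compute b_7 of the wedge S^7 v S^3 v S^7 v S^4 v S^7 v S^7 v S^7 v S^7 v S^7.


For a wedge of spheres, H_k (k>0) is free on one generator per sphere of dimension k.
Spheres of dimension 7: count = 7.
b_7 = 7

7


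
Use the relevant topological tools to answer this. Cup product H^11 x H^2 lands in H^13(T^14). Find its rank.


Cup product: H^p x H^q -> H^{p+q}; here p+q = 11+2 = 13.
rank H^k(T^n) = C(n,k).
C(14,13) = 14

14


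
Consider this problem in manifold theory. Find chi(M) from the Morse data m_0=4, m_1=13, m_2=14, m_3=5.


Morse theory: chi(M) = sum_k (-1)^k m_k where m_k = #(index-k critical points).
= (4) + (-13) + (14) + (-5) = 0

0


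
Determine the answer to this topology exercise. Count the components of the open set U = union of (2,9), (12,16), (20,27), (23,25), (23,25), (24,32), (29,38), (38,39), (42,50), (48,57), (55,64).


Sort and merge overlapping open intervals.
Merged: (2,9), (12,16), (20,38), (38,39), (42,64).
Number of components = 5

5


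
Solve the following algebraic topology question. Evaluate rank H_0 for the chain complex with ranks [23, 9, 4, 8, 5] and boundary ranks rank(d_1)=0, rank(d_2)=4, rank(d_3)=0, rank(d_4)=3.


rank H_k = rank(ker d_k) - rank(im d_{k+1}).
rank(ker d_0) = rank(C_0) - rank(d_0) = 23 - 0 = 23.
rank(im d_{0+1}) = 0.
rank H_0 = 23 - 0 = 23

23


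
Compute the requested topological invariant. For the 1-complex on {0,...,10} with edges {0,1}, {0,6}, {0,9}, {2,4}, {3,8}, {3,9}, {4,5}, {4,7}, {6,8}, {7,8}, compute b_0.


Run DFS/union-find over 11 vertices.
V = 11, E = 10.
Number of components = 2

2


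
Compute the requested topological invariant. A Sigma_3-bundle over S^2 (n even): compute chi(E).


chi(S^2) = 2 (n even), chi(Sigma_3) = 2 - 2*3 = -4.
chi(E) = 2 * (-4) = -8

-8


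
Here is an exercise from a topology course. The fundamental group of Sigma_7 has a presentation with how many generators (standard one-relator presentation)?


Standard presentation: pi_1(Sigma_g) = <a_1,b_1,...,a_g,b_g | [a_1,b_1]...[a_g,b_g] = 1>.
Number of generators = 2g = 2*7 = 14

14


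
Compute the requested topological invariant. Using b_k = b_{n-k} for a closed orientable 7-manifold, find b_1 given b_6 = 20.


Poincare duality for closed orientable n-manifolds: b_k = b_{n-k}.
Here n = 7, so b_1 = b_6 = 20

20


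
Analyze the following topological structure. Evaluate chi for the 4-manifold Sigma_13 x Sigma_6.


chi(Sigma_13) = 2 - 2*13 = -24
chi(Sigma_6) = 2 - 2*6 = -10
chi(product) = (-24) * (-10) = 240

240


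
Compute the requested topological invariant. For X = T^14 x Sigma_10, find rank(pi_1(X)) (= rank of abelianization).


pi_1(A x B) = pi_1(A) x pi_1(B); rank of abelianization = b_1.
b_1(T^14) = 14, b_1(Sigma_10) = 2*10 = 20.
b_1(product) = 14 + 20 = 34

34


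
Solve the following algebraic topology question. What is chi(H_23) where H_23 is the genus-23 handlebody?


A genus-g handlebody deformation retracts to a wedge of g circles.
chi(vee_g S^1) = 1 - g.
chi(H_23) = 1 - 23 = -22

-22


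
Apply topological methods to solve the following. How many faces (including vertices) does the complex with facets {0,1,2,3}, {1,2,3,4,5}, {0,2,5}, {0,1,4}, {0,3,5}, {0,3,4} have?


Each maximal simplex on m vertices has 2^m - 1 nonempty faces.
Take the union (dedupe shared faces).
Total distinct faces = 45

45


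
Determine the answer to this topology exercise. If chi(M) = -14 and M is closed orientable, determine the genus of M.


chi = 2 - 2g for closed orientable surfaces.
-14 = 2 - 2g
2g = 2 - (-14) = 16
g = 8

8


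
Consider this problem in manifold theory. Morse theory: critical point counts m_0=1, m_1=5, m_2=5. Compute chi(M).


Morse theory: chi(M) = sum_k (-1)^k m_k where m_k = #(index-k critical points).
= (1) + (-5) + (5) = 1

1


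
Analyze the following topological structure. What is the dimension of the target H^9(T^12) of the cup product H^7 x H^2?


Cup product: H^p x H^q -> H^{p+q}; here p+q = 7+2 = 9.
rank H^k(T^n) = C(n,k).
C(12,9) = 220

220


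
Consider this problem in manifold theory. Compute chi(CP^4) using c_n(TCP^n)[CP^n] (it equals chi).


For any closed oriented manifold, <e(TM),[M]> = chi(M).
chi(CP^4) = 4+1 = 5

5


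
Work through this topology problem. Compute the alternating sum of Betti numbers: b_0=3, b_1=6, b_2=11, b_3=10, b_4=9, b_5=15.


chi = sum_k (-1)^k b_k.
= (3) + (-6) + (11) + (-10) + (9) + (-15)
= -8

-8


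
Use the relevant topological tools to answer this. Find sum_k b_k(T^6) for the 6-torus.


b_k(T^6) = C(6,k), so the sum over k is sum_k C(6,k) = 2^6.
Total = 2^6 = 64

64


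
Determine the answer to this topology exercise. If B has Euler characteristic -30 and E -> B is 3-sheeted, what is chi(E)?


For a finite covering: chi(E) = (number of sheets) * chi(B).
chi(E) = 3 * (-30) = -90

-90


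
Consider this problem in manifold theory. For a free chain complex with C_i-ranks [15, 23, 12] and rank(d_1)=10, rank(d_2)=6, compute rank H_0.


rank H_k = rank(ker d_k) - rank(im d_{k+1}).
rank(ker d_0) = rank(C_0) - rank(d_0) = 15 - 0 = 15.
rank(im d_{0+1}) = 10.
rank H_0 = 15 - 10 = 5

5


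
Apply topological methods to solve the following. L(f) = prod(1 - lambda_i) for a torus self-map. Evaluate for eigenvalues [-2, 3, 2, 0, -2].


For a torus self-map: L(f) = det(I - A) where A acts on H_1.
L(f) = (1--2) * (1-3) * (1-2) * (1-0) * (1--2) = 3 * -2 * -1 * 1 * 3 = 18

18


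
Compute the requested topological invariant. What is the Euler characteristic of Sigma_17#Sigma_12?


chi(Sigma_17) = 2 - 2*17 = -32
chi(Sigma_12) = 2 - 2*12 = -22
For surfaces: chi(A#B) = chi(A) + chi(B) - 2.
chi = -32 + -22 - 2 = -56

-56


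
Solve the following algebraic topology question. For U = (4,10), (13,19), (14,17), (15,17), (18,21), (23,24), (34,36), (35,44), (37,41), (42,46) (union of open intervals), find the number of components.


Sort and merge overlapping open intervals.
Merged: (4,10), (13,21), (23,24), (34,46).
Number of components = 4

4


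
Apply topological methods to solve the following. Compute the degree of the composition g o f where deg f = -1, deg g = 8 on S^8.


Degree is multiplicative under composition: deg(g o f) = deg(g) * deg(f).
= 8 * -1 = -8

-8


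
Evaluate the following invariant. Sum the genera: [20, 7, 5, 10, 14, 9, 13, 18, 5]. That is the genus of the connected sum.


Genus is additive under connected sum of orientable surfaces.
g = 20 + 7 + 5 + 10 + 14 + 9 + 13 + 18 + 5 = 101

101


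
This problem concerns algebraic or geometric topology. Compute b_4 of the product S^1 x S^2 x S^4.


Each S^d has Poincare polynomial 1 + t^d.
The product S^1 x S^2 x S^4 has Poincare polynomial prod(1+t^d_i).
Expanding: b_0=1, b_1=1, b_2=1, b_3=1, b_4=1, b_5=1, b_6=1, b_7=1.
b_4 = 1

1


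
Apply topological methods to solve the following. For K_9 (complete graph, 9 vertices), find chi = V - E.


K_9: V = 9, E = C(9,2) = 36.
chi = V - E = 9 - 36 = -27

-27


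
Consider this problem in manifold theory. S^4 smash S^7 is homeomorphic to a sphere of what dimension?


S^m ^ S^n = S^{m+n}.
k = 4 + 7 = 11

11


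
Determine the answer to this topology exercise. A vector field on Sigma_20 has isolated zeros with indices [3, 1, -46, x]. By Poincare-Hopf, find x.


Poincare-Hopf: sum of indices = chi(M).
chi(Sigma_20) = 2 - 2*20 = -38.
Sum of known indices = -42.
x = chi - (sum known) = -38 - (-42) = 4

4


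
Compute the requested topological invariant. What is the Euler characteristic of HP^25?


HP^25 has one cell in each dimension 0, 4, ..., 4*25 (25+1 cells, all even-dim).
chi = 25 + 1 = 26

26


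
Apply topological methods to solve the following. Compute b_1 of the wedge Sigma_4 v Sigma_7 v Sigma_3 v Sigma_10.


For a wedge X v Y: reduced H_k(X v Y) = H_k(X) + H_k(Y).
Each Sigma_g contributes b_1 = 2g.
b_1 = 8 + 14 + 6 + 20 = 48

48


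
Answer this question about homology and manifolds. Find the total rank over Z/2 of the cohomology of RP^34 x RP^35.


dim H^*(RP^n; Z/2) = n+1 (one Z/2 in each degree 0..n).
Total Betti number is multiplicative.
Total = (34+1) * (35+1) = 35 * 36 = 1260

1260


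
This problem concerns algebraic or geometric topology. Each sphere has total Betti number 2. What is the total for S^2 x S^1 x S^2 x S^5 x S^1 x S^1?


Total Betti number is multiplicative under products.
Each S^d (d>=1) has total Betti number 2.
There are 6 sphere factors.
Total = 2^6 = 64

64


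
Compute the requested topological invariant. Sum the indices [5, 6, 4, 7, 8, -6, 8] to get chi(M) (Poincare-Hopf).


Poincare-Hopf: chi(M) = sum of indices of zeros.
chi = (5) + (6) + (4) + (7) + (8) + (-6) + (8) = 32

32


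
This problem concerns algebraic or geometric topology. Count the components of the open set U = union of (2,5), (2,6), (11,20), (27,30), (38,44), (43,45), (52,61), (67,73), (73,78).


Sort and merge overlapping open intervals.
Merged: (2,6), (11,20), (27,30), (38,45), (52,61), (67,73), (73,78).
Number of components = 7

7


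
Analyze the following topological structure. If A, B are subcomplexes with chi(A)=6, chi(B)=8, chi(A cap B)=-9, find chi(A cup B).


chi(A cup B) = chi(A) + chi(B) - chi(A cap B)
= 6 + (8) - (-9)
= 23

23


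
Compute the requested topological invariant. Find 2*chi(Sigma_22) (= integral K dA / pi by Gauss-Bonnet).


Gauss-Bonnet: integral K dA = 2*pi*chi(M).
chi(Sigma_22) = 2 - 2*22 = -42.
(integral K dA)/pi = 2*chi = 2*(-42) = -84

-84


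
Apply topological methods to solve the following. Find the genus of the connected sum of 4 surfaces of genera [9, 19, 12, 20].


Genus is additive under connected sum of orientable surfaces.
g = 9 + 19 + 12 + 20 = 60

60


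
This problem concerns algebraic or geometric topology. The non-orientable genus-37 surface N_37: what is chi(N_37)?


For a non-orientable closed surface with k crosscaps: chi = 2 - k.
Here k = 37.
chi = 2 - 37 = -35

-35


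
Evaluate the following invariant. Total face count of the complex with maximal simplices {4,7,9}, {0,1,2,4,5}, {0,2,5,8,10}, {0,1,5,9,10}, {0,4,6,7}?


Each maximal simplex on m vertices has 2^m - 1 nonempty faces.
Take the union (dedupe shared faces).
Total distinct faces = 90

90


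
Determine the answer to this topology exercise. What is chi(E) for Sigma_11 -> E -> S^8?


chi(S^8) = 2 (n even), chi(Sigma_11) = 2 - 2*11 = -20.
chi(E) = 2 * (-20) = -40

-40


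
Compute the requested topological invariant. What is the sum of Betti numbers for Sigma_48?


For Sigma_48: b_0 = 1, b_1 = 2g = 96, b_2 = 1.
Total = 1 + 96 + 1 = 98

98


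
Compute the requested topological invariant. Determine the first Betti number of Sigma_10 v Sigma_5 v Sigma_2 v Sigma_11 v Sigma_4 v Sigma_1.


For a wedge X v Y: reduced H_k(X v Y) = H_k(X) + H_k(Y).
Each Sigma_g contributes b_1 = 2g.
b_1 = 20 + 10 + 4 + 22 + 8 + 2 = 66

66


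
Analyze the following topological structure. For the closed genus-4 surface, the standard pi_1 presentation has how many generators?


Standard presentation: pi_1(Sigma_g) = <a_1,b_1,...,a_g,b_g | [a_1,b_1]...[a_g,b_g] = 1>.
Number of generators = 2g = 2*4 = 8

8


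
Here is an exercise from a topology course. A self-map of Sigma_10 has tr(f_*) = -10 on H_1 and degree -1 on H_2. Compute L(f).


L(f) = tr(f_0*) - tr(f_1*) + tr(f_2*).
= 1 - (-10) + (-1)
= 10

10


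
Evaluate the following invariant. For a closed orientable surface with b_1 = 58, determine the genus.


For a closed orientable surface: b_1 = 2g.
58 = 2g
g = 58 / 2 = 29

29


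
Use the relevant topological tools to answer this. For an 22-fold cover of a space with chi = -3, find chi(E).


For a finite covering: chi(E) = (number of sheets) * chi(B).
chi(E) = 22 * (-3) = -66

-66


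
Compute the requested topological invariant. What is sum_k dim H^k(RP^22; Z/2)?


H^k(RP^22; Z/2) = Z/2 for each 0 <= k <= 22.
Total dimension = 22 + 1 = 23

23


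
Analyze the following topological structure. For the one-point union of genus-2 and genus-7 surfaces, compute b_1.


For a wedge: H_1(A v B) = H_1(A) + H_1(B).
b_1(Sigma_2) = 4, b_1(Sigma_7) = 14.
b_1 = 4 + 14 = 18

18


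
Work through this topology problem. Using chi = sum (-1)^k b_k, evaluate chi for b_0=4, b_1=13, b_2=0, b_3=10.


chi = sum_k (-1)^k b_k.
= (4) + (-13) + (0) + (-10)
= -19

-19


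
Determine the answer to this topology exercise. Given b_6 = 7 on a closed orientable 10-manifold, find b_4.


Poincare duality for closed orientable n-manifolds: b_k = b_{n-k}.
Here n = 10, so b_4 = b_6 = 7

7


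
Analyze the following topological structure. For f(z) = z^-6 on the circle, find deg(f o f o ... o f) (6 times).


deg(f) = -6. Degree is multiplicative: deg(f^6) = (deg f)^6.
deg(f^6) = (-6)^6 = 46656

46656


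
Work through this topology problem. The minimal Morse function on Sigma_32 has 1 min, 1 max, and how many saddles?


A perfect Morse function has m_k = b_k.
For Sigma_32: b_0=1, b_1=2g=64, b_2=1.
Saddles m_1 = 2g = 64

64


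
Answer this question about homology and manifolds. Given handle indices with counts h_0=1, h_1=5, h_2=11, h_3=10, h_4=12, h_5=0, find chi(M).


Handles of index k contribute (-1)^k to chi (same as CW cells).
chi = (1) + (-5) + (11) + (-10) + (12) + (0) = 9

9


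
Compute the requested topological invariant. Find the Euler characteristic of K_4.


K_4: V = 4, E = C(4,2) = 6.
chi = V - E = 4 - 6 = -2

-2


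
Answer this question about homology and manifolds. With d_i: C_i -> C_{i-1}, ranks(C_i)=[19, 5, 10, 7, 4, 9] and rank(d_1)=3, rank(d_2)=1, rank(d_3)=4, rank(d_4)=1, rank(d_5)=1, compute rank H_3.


rank H_k = rank(ker d_k) - rank(im d_{k+1}).
rank(ker d_3) = rank(C_3) - rank(d_3) = 7 - 4 = 3.
rank(im d_{3+1}) = 1.
rank H_3 = 3 - 1 = 2

2


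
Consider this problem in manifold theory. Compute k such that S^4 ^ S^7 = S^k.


S^m ^ S^n = S^{m+n}.
k = 4 + 7 = 11

11


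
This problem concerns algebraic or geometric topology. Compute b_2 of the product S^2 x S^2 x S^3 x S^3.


Each S^d has Poincare polynomial 1 + t^d.
The product S^2 x S^2 x S^3 x S^3 has Poincare polynomial prod(1+t^d_i).
Expanding: b_0=1, b_2=2, b_3=2, b_4=1, b_5=4, b_6=1, b_7=2, b_8=2, b_10=1.
b_2 = 2

2


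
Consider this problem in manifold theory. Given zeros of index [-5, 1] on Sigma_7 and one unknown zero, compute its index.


Poincare-Hopf: sum of indices = chi(M).
chi(Sigma_7) = 2 - 2*7 = -12.
Sum of known indices = -4.
x = chi - (sum known) = -12 - (-4) = -8

-8


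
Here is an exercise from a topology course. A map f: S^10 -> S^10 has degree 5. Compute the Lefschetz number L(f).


On S^10: L(f) = tr(f_0*) + (-1)^10 tr(f_10*) = 1 + (-1)^10 * deg(f).
L(f) = 1 + (-1)^10 * 5 = 1 + 5 = 6

6


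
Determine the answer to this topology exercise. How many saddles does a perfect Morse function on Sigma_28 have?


A perfect Morse function has m_k = b_k.
For Sigma_28: b_0=1, b_1=2g=56, b_2=1.
Saddles m_1 = 2g = 56

56


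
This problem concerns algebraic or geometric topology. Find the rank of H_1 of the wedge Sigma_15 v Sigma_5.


For a wedge: H_1(A v B) = H_1(A) + H_1(B).
b_1(Sigma_15) = 30, b_1(Sigma_5) = 10.
b_1 = 30 + 10 = 40

40


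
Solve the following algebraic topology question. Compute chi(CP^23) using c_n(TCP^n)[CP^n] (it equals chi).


For any closed oriented manifold, <e(TM),[M]> = chi(M).
chi(CP^23) = 23+1 = 24

24


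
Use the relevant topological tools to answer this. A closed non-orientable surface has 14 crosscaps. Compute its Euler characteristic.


For a non-orientable closed surface with k crosscaps: chi = 2 - k.
Here k = 14.
chi = 2 - 14 = -12

-12


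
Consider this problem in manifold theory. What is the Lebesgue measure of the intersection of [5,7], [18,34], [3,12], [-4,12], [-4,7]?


Intersection = [max(a_i), min(b_i)] = [18, 7].
Since 18 > 7, the intersection is empty.
Length = 0

0


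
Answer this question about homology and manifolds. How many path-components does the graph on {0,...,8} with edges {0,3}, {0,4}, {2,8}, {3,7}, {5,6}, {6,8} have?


Run DFS/union-find over 9 vertices.
V = 9, E = 6.
Number of components = 3

3


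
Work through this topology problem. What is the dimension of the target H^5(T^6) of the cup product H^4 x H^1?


Cup product: H^p x H^q -> H^{p+q}; here p+q = 4+1 = 5.
rank H^k(T^n) = C(n,k).
C(6,5) = 6

6


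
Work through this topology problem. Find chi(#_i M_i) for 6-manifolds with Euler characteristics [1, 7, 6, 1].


For n-manifolds: chi(A#B) = chi(A) + chi(B) - chi(S^6).
chi(S^6) = 1 + (-1)^6 = 2.
chi(#) = (sum chi_i) - (4-1)*chi(S^6) = 15 - 3*2 = 9

9


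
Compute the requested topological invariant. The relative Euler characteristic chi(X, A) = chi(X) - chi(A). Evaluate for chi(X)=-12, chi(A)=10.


Relative Euler characteristic: chi(X, A) = chi(X) - chi(A).
= -12 - (10) = -22

-22


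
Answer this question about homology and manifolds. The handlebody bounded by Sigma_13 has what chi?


A genus-g handlebody deformation retracts to a wedge of g circles.
chi(vee_g S^1) = 1 - g.
chi(H_13) = 1 - 13 = -12

-12


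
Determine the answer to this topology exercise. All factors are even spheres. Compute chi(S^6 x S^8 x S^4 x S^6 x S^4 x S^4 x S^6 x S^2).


chi is multiplicative: chi(X x Y) = chi(X) chi(Y).
Each even-dim sphere has chi = 2. There are 8 factors.
chi = 2^8 = 256

256


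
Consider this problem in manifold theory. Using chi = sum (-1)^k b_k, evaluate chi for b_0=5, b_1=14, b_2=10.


chi = sum_k (-1)^k b_k.
= (5) + (-14) + (10)
= 1

1


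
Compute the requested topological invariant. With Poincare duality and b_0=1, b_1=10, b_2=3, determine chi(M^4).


By Poincare duality b_k = b_{4-k}, so full Betti numbers: b_0=1, b_1=10, b_2=3, b_3=10, b_4=1.
chi = sum (-1)^k b_k = -15

-15


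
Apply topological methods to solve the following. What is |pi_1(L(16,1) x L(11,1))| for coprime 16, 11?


pi_1(X x Y) = pi_1(X) x pi_1(Y).
pi_1(L(16,1)) = Z/16, pi_1(L(11,1)) = Z/11.
|Z/16 x Z/11| = 16 * 11 = 176

176


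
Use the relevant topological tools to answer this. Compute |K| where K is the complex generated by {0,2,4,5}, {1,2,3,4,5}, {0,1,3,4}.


Each maximal simplex on m vertices has 2^m - 1 nonempty faces.
Take the union (dedupe shared faces).
Total distinct faces = 45

45


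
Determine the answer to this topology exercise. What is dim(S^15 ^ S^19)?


S^m ^ S^n = S^{m+n}.
k = 15 + 19 = 34

34


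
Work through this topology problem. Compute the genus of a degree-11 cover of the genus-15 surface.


For an n-sheeted cover: chi(E) = n * chi(B).
chi(Sigma_15) = 2 - 2*15 = -28.
chi(E) = 11 * (-28) = -308.
genus(E) = (2 - chi(E))/2 = (2 - (-308))/2 = 310/2 = 155

155


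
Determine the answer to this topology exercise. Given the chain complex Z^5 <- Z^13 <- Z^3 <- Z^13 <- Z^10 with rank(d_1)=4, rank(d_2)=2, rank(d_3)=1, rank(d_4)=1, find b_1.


rank H_k = rank(ker d_k) - rank(im d_{k+1}).
rank(ker d_1) = rank(C_1) - rank(d_1) = 13 - 4 = 9.
rank(im d_{1+1}) = 2.
rank H_1 = 9 - 2 = 7

7


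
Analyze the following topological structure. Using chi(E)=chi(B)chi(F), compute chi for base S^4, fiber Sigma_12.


chi(S^4) = 2 (n even), chi(Sigma_12) = 2 - 2*12 = -22.
chi(E) = 2 * (-22) = -44

-44


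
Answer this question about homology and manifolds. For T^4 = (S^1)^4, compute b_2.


By the Kunneth formula, b_k(T^n) = C(n,k).
b_2(T^4) = C(4,2).
C(4,2) = 4!/(2!*2!) = 6

6


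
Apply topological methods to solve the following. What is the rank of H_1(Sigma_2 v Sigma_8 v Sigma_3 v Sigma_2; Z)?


For a wedge X v Y: reduced H_k(X v Y) = H_k(X) + H_k(Y).
Each Sigma_g contributes b_1 = 2g.
b_1 = 4 + 16 + 6 + 4 = 30

30


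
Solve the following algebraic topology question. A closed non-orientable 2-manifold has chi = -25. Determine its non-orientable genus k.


chi = 2 - k for closed non-orientable surfaces with k crosscaps.
-25 = 2 - k
k = 2 - (-25) = 27

27


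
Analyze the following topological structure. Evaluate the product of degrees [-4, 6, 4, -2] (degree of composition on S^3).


Degree is multiplicative: deg(composition) = product of degrees.
= (-4) * (6) * (4) * (-2) = 192

192


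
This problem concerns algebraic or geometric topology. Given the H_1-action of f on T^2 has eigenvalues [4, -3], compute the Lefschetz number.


For a torus self-map: L(f) = det(I - A) where A acts on H_1.
L(f) = (1-4) * (1--3) = -3 * 4 = -12

-12


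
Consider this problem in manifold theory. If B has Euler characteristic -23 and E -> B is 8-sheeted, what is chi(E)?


For a finite covering: chi(E) = (number of sheets) * chi(B).
chi(E) = 8 * (-23) = -184

-184


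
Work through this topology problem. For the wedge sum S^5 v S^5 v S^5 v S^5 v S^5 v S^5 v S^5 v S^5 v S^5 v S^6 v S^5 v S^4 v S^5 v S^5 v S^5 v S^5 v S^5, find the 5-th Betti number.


For a wedge of spheres, H_k (k>0) is free on one generator per sphere of dimension k.
Spheres of dimension 5: count = 15.
b_5 = 15

15


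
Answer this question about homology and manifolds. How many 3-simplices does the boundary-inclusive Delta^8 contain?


Delta^8 has 8+1 vertices. A 3-face is a choice of 3+1 vertices.
f_3 = C(8+1, 3+1) = C(9,4) = 126

126


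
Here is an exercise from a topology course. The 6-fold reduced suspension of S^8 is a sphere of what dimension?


Each suspension raises dimension by 1: Sigma S^n = S^{n+1}.
Sigma^6 S^8 = S^{8+6} = S^14

14


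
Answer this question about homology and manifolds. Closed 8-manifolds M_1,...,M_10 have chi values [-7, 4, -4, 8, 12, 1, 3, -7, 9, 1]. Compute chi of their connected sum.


For n-manifolds: chi(A#B) = chi(A) + chi(B) - chi(S^8).
chi(S^8) = 1 + (-1)^8 = 2.
chi(#) = (sum chi_i) - (10-1)*chi(S^8) = 20 - 9*2 = 2

2


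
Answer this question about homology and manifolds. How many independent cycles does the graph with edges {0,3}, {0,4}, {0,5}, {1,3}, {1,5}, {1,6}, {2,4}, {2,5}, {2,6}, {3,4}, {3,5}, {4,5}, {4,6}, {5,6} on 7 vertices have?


b_1 = E - V + (number of components).
E = 14, V = 7, components = 1.
b_1 = 14 - 7 + 1 = 8

8


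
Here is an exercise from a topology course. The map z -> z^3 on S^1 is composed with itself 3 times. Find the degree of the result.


deg(f) = 3. Degree is multiplicative: deg(f^3) = (deg f)^3.
deg(f^3) = (3)^3 = 27

27


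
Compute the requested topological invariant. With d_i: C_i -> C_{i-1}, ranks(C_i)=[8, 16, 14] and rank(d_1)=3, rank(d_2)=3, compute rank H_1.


rank H_k = rank(ker d_k) - rank(im d_{k+1}).
rank(ker d_1) = rank(C_1) - rank(d_1) = 16 - 3 = 13.
rank(im d_{1+1}) = 3.
rank H_1 = 13 - 3 = 10

10


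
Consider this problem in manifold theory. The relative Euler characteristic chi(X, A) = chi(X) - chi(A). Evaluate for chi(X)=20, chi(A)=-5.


Relative Euler characteristic: chi(X, A) = chi(X) - chi(A).
= 20 - (-5) = 25

25


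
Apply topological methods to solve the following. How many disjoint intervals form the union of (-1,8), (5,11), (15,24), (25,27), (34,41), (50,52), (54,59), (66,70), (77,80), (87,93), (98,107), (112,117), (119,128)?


Sort and merge overlapping open intervals.
Merged: (-1,11), (15,24), (25,27), (34,41), (50,52), (54,59), (66,70), (77,80), (87,93), (98,107), (112,117), (119,128).
Number of components = 12

12


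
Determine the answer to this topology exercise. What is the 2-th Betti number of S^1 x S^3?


Each S^d has Poincare polynomial 1 + t^d.
The product S^1 x S^3 has Poincare polynomial prod(1+t^d_i).
Expanding: b_0=1, b_1=1, b_3=1, b_4=1.
b_2 = 0

0


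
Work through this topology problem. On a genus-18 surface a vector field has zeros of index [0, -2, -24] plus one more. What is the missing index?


Poincare-Hopf: sum of indices = chi(M).
chi(Sigma_18) = 2 - 2*18 = -34.
Sum of known indices = -26.
x = chi - (sum known) = -34 - (-26) = -8

-8


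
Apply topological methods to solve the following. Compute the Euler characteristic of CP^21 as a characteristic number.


For any closed oriented manifold, <e(TM),[M]> = chi(M).
chi(CP^21) = 21+1 = 22

22


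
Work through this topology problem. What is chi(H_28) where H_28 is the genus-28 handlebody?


A genus-g handlebody deformation retracts to a wedge of g circles.
chi(vee_g S^1) = 1 - g.
chi(H_28) = 1 - 28 = -27

-27


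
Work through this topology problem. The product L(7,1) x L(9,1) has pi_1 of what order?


pi_1(X x Y) = pi_1(X) x pi_1(Y).
pi_1(L(7,1)) = Z/7, pi_1(L(9,1)) = Z/9.
|Z/7 x Z/9| = 7 * 9 = 63

63


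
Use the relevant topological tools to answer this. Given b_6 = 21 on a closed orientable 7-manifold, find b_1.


Poincare duality for closed orientable n-manifolds: b_k = b_{n-k}.
Here n = 7, so b_1 = b_6 = 21

21


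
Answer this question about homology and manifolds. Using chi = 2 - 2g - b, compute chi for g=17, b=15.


For a compact orientable surface with genus g and b boundary components: chi = 2 - 2g - b.
chi = 2 - 2*17 - 15 = 2 - 34 - 15 = -47

-47


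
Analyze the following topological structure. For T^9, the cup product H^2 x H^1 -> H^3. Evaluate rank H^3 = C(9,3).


Cup product: H^p x H^q -> H^{p+q}; here p+q = 2+1 = 3.
rank H^k(T^n) = C(n,k).
C(9,3) = 84

84


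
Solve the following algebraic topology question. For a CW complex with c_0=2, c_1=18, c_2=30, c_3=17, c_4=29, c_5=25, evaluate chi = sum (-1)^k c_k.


chi = sum_k (-1)^k c_k.
= (-1)^0*2 + (-1)^1*18 + (-1)^2*30 + (-1)^3*17 + (-1)^4*29 + (-1)^5*25
= (2) + (-18) + (30) + (-17) + (29) + (-25)
= 1

1


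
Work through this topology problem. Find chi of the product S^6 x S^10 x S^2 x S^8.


chi is multiplicative: chi(X x Y) = chi(X) chi(Y).
Each even-dim sphere has chi = 2. There are 4 factors.
chi = 2^4 = 16

16


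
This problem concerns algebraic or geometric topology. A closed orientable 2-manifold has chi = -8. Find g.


chi = 2 - 2g for closed orientable surfaces.
-8 = 2 - 2g
2g = 2 - (-8) = 10
g = 5

5


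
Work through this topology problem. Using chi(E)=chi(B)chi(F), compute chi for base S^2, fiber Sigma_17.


chi(S^2) = 2 (n even), chi(Sigma_17) = 2 - 2*17 = -32.
chi(E) = 2 * (-32) = -64

-64


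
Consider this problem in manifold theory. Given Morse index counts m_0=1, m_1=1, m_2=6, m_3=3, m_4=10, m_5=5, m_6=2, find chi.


Morse theory: chi(M) = sum_k (-1)^k m_k where m_k = #(index-k critical points).
= (1) + (-1) + (6) + (-3) + (10) + (-5) + (2) = 10

10


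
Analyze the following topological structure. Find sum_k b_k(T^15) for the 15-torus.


b_k(T^15) = C(15,k), so the sum over k is sum_k C(15,k) = 2^15.
Total = 2^15 = 32768

32768


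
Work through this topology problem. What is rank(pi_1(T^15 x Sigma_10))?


pi_1(A x B) = pi_1(A) x pi_1(B); rank of abelianization = b_1.
b_1(T^15) = 15, b_1(Sigma_10) = 2*10 = 20.
b_1(product) = 15 + 20 = 35

35


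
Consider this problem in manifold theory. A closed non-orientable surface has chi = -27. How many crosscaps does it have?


chi = 2 - k for closed non-orientable surfaces with k crosscaps.
-27 = 2 - k
k = 2 - (-27) = 29

29


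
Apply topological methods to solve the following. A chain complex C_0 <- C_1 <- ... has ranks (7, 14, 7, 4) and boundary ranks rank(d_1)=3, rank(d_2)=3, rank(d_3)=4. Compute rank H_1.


rank H_k = rank(ker d_k) - rank(im d_{k+1}).
rank(ker d_1) = rank(C_1) - rank(d_1) = 14 - 3 = 11.
rank(im d_{1+1}) = 3.
rank H_1 = 11 - 3 = 8

8


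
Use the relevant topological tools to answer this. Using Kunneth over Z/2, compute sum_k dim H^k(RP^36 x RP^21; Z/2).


dim H^*(RP^n; Z/2) = n+1 (one Z/2 in each degree 0..n).
Total Betti number is multiplicative.
Total = (36+1) * (21+1) = 37 * 22 = 814

814


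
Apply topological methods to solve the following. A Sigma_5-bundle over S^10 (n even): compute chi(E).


chi(S^10) = 2 (n even), chi(Sigma_5) = 2 - 2*5 = -8.
chi(E) = 2 * (-8) = -16

-16


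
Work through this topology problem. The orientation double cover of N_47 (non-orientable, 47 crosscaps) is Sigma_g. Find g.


chi(N_47) = 2 - 47 = -45.
Double cover: chi(Sigma_g) = 2 * chi(N_47) = 2*(-45) = -90.
2 - 2g = -90, so g = (2 - (-90))/2 = 92/2 = 46

46


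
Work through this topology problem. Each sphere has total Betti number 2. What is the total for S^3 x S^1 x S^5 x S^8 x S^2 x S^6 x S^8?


Total Betti number is multiplicative under products.
Each S^d (d>=1) has total Betti number 2.
There are 7 sphere factors.
Total = 2^7 = 128

128


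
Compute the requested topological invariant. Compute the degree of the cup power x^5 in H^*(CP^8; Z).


|x| = 2 in H^*(CP^n).
|x^5| = 5 * |x| = 5 * 2 = 10

10


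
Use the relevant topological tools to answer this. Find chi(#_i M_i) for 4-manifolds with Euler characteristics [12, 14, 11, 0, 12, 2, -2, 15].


For n-manifolds: chi(A#B) = chi(A) + chi(B) - chi(S^4).
chi(S^4) = 1 + (-1)^4 = 2.
chi(#) = (sum chi_i) - (8-1)*chi(S^4) = 64 - 7*2 = 50

50


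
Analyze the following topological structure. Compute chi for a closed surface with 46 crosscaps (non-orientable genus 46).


For a non-orientable closed surface with k crosscaps: chi = 2 - k.
Here k = 46.
chi = 2 - 46 = -44

-44


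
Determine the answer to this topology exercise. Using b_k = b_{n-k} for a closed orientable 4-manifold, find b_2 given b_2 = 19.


Poincare duality for closed orientable n-manifolds: b_k = b_{n-k}.
Here n = 4, so b_2 = b_2 = 19

19


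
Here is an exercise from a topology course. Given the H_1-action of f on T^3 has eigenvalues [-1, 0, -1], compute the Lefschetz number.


For a torus self-map: L(f) = det(I - A) where A acts on H_1.
L(f) = (1--1) * (1-0) * (1--1) = 2 * 1 * 2 = 4

4


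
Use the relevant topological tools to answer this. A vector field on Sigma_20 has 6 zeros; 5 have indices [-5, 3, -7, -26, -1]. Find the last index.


Poincare-Hopf: sum of indices = chi(M).
chi(Sigma_20) = 2 - 2*20 = -38.
Sum of known indices = -36.
x = chi - (sum known) = -38 - (-36) = -2

-2
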